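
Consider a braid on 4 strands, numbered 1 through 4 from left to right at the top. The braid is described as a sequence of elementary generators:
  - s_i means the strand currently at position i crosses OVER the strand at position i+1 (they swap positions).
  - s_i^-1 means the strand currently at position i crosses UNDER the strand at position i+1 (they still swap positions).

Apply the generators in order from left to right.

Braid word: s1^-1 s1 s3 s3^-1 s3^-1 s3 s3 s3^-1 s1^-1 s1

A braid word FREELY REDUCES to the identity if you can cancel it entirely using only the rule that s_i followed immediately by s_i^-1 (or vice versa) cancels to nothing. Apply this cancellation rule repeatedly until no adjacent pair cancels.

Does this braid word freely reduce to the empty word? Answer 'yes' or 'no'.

Gen 1 (s1^-1): push. Stack: [s1^-1]
Gen 2 (s1): cancels prior s1^-1. Stack: []
Gen 3 (s3): push. Stack: [s3]
Gen 4 (s3^-1): cancels prior s3. Stack: []
Gen 5 (s3^-1): push. Stack: [s3^-1]
Gen 6 (s3): cancels prior s3^-1. Stack: []
Gen 7 (s3): push. Stack: [s3]
Gen 8 (s3^-1): cancels prior s3. Stack: []
Gen 9 (s1^-1): push. Stack: [s1^-1]
Gen 10 (s1): cancels prior s1^-1. Stack: []
Reduced word: (empty)

Answer: yes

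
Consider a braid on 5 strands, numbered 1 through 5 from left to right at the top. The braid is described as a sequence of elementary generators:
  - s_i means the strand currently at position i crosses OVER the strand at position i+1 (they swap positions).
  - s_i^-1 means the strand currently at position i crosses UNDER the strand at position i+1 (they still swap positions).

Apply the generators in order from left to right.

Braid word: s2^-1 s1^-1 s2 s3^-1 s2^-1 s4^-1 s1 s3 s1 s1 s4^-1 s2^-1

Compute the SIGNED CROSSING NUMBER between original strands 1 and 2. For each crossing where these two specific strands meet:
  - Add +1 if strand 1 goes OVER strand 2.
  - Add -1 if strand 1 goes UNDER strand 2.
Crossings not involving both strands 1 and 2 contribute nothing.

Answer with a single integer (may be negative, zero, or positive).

Answer: 2

Derivation:
Gen 1: crossing 2x3. Both 1&2? no. Sum: 0
Gen 2: crossing 1x3. Both 1&2? no. Sum: 0
Gen 3: 1 over 2. Both 1&2? yes. Contrib: +1. Sum: 1
Gen 4: crossing 1x4. Both 1&2? no. Sum: 1
Gen 5: crossing 2x4. Both 1&2? no. Sum: 1
Gen 6: crossing 1x5. Both 1&2? no. Sum: 1
Gen 7: crossing 3x4. Both 1&2? no. Sum: 1
Gen 8: crossing 2x5. Both 1&2? no. Sum: 1
Gen 9: crossing 4x3. Both 1&2? no. Sum: 1
Gen 10: crossing 3x4. Both 1&2? no. Sum: 1
Gen 11: 2 under 1. Both 1&2? yes. Contrib: +1. Sum: 2
Gen 12: crossing 3x5. Both 1&2? no. Sum: 2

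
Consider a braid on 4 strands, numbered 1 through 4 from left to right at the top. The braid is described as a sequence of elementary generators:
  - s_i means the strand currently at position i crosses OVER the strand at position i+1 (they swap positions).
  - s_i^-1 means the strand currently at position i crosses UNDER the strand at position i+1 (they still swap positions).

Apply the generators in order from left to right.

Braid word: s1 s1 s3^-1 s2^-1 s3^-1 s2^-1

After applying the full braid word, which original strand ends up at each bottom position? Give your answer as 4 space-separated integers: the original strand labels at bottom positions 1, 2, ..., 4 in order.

Gen 1 (s1): strand 1 crosses over strand 2. Perm now: [2 1 3 4]
Gen 2 (s1): strand 2 crosses over strand 1. Perm now: [1 2 3 4]
Gen 3 (s3^-1): strand 3 crosses under strand 4. Perm now: [1 2 4 3]
Gen 4 (s2^-1): strand 2 crosses under strand 4. Perm now: [1 4 2 3]
Gen 5 (s3^-1): strand 2 crosses under strand 3. Perm now: [1 4 3 2]
Gen 6 (s2^-1): strand 4 crosses under strand 3. Perm now: [1 3 4 2]

Answer: 1 3 4 2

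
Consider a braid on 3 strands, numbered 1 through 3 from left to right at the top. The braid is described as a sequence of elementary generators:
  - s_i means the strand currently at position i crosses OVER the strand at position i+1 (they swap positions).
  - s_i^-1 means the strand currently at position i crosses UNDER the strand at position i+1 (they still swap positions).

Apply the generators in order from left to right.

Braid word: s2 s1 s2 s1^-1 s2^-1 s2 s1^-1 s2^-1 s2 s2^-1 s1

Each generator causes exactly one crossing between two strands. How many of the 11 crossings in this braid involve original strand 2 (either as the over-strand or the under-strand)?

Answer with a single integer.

Gen 1: crossing 2x3. Involves strand 2? yes. Count so far: 1
Gen 2: crossing 1x3. Involves strand 2? no. Count so far: 1
Gen 3: crossing 1x2. Involves strand 2? yes. Count so far: 2
Gen 4: crossing 3x2. Involves strand 2? yes. Count so far: 3
Gen 5: crossing 3x1. Involves strand 2? no. Count so far: 3
Gen 6: crossing 1x3. Involves strand 2? no. Count so far: 3
Gen 7: crossing 2x3. Involves strand 2? yes. Count so far: 4
Gen 8: crossing 2x1. Involves strand 2? yes. Count so far: 5
Gen 9: crossing 1x2. Involves strand 2? yes. Count so far: 6
Gen 10: crossing 2x1. Involves strand 2? yes. Count so far: 7
Gen 11: crossing 3x1. Involves strand 2? no. Count so far: 7

Answer: 7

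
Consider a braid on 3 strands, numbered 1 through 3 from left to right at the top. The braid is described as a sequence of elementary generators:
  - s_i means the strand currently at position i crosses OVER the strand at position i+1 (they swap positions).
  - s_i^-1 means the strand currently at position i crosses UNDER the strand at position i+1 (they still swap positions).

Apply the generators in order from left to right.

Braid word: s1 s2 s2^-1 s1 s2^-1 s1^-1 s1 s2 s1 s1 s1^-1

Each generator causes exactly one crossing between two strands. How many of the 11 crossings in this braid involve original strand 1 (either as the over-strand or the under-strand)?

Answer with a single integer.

Gen 1: crossing 1x2. Involves strand 1? yes. Count so far: 1
Gen 2: crossing 1x3. Involves strand 1? yes. Count so far: 2
Gen 3: crossing 3x1. Involves strand 1? yes. Count so far: 3
Gen 4: crossing 2x1. Involves strand 1? yes. Count so far: 4
Gen 5: crossing 2x3. Involves strand 1? no. Count so far: 4
Gen 6: crossing 1x3. Involves strand 1? yes. Count so far: 5
Gen 7: crossing 3x1. Involves strand 1? yes. Count so far: 6
Gen 8: crossing 3x2. Involves strand 1? no. Count so far: 6
Gen 9: crossing 1x2. Involves strand 1? yes. Count so far: 7
Gen 10: crossing 2x1. Involves strand 1? yes. Count so far: 8
Gen 11: crossing 1x2. Involves strand 1? yes. Count so far: 9

Answer: 9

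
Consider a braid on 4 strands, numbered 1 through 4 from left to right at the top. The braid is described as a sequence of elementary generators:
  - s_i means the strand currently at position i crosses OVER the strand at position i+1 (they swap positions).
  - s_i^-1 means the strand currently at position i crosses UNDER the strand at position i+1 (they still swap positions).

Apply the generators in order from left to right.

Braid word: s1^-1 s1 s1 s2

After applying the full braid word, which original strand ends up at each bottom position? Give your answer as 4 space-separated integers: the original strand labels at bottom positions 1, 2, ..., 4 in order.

Answer: 2 3 1 4

Derivation:
Gen 1 (s1^-1): strand 1 crosses under strand 2. Perm now: [2 1 3 4]
Gen 2 (s1): strand 2 crosses over strand 1. Perm now: [1 2 3 4]
Gen 3 (s1): strand 1 crosses over strand 2. Perm now: [2 1 3 4]
Gen 4 (s2): strand 1 crosses over strand 3. Perm now: [2 3 1 4]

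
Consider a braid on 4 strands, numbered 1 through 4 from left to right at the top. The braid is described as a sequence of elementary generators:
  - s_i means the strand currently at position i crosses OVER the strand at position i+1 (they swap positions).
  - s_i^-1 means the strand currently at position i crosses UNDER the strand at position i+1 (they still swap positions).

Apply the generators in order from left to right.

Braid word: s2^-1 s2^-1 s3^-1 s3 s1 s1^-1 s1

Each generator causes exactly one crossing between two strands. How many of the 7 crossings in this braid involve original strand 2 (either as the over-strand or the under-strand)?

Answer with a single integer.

Answer: 5

Derivation:
Gen 1: crossing 2x3. Involves strand 2? yes. Count so far: 1
Gen 2: crossing 3x2. Involves strand 2? yes. Count so far: 2
Gen 3: crossing 3x4. Involves strand 2? no. Count so far: 2
Gen 4: crossing 4x3. Involves strand 2? no. Count so far: 2
Gen 5: crossing 1x2. Involves strand 2? yes. Count so far: 3
Gen 6: crossing 2x1. Involves strand 2? yes. Count so far: 4
Gen 7: crossing 1x2. Involves strand 2? yes. Count so far: 5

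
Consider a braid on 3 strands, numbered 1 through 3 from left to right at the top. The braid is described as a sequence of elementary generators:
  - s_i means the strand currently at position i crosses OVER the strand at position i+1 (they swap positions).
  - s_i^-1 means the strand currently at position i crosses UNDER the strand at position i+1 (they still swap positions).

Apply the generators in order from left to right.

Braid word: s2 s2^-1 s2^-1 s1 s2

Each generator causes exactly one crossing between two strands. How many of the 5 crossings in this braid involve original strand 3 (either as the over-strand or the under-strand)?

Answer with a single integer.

Gen 1: crossing 2x3. Involves strand 3? yes. Count so far: 1
Gen 2: crossing 3x2. Involves strand 3? yes. Count so far: 2
Gen 3: crossing 2x3. Involves strand 3? yes. Count so far: 3
Gen 4: crossing 1x3. Involves strand 3? yes. Count so far: 4
Gen 5: crossing 1x2. Involves strand 3? no. Count so far: 4

Answer: 4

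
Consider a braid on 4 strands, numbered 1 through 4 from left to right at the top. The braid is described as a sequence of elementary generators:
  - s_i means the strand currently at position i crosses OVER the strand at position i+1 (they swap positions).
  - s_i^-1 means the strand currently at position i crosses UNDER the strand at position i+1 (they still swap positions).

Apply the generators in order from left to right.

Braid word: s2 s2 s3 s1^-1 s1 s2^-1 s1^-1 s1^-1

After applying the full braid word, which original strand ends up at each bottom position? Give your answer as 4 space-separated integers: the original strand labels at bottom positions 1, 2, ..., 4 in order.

Answer: 1 4 2 3

Derivation:
Gen 1 (s2): strand 2 crosses over strand 3. Perm now: [1 3 2 4]
Gen 2 (s2): strand 3 crosses over strand 2. Perm now: [1 2 3 4]
Gen 3 (s3): strand 3 crosses over strand 4. Perm now: [1 2 4 3]
Gen 4 (s1^-1): strand 1 crosses under strand 2. Perm now: [2 1 4 3]
Gen 5 (s1): strand 2 crosses over strand 1. Perm now: [1 2 4 3]
Gen 6 (s2^-1): strand 2 crosses under strand 4. Perm now: [1 4 2 3]
Gen 7 (s1^-1): strand 1 crosses under strand 4. Perm now: [4 1 2 3]
Gen 8 (s1^-1): strand 4 crosses under strand 1. Perm now: [1 4 2 3]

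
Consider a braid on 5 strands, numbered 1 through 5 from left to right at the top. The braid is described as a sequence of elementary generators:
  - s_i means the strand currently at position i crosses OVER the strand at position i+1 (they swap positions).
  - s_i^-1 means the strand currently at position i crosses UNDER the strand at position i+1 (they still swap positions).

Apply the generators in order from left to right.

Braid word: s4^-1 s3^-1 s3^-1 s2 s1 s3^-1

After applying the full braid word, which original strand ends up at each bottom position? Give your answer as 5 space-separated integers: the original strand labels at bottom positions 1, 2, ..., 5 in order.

Answer: 3 1 5 2 4

Derivation:
Gen 1 (s4^-1): strand 4 crosses under strand 5. Perm now: [1 2 3 5 4]
Gen 2 (s3^-1): strand 3 crosses under strand 5. Perm now: [1 2 5 3 4]
Gen 3 (s3^-1): strand 5 crosses under strand 3. Perm now: [1 2 3 5 4]
Gen 4 (s2): strand 2 crosses over strand 3. Perm now: [1 3 2 5 4]
Gen 5 (s1): strand 1 crosses over strand 3. Perm now: [3 1 2 5 4]
Gen 6 (s3^-1): strand 2 crosses under strand 5. Perm now: [3 1 5 2 4]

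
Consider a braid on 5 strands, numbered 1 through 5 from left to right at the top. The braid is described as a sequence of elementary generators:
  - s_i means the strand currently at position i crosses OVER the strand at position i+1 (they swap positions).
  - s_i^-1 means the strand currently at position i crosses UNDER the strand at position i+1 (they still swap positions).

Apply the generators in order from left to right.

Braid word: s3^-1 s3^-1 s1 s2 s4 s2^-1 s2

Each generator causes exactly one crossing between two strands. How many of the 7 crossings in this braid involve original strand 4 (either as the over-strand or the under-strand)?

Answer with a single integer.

Gen 1: crossing 3x4. Involves strand 4? yes. Count so far: 1
Gen 2: crossing 4x3. Involves strand 4? yes. Count so far: 2
Gen 3: crossing 1x2. Involves strand 4? no. Count so far: 2
Gen 4: crossing 1x3. Involves strand 4? no. Count so far: 2
Gen 5: crossing 4x5. Involves strand 4? yes. Count so far: 3
Gen 6: crossing 3x1. Involves strand 4? no. Count so far: 3
Gen 7: crossing 1x3. Involves strand 4? no. Count so far: 3

Answer: 3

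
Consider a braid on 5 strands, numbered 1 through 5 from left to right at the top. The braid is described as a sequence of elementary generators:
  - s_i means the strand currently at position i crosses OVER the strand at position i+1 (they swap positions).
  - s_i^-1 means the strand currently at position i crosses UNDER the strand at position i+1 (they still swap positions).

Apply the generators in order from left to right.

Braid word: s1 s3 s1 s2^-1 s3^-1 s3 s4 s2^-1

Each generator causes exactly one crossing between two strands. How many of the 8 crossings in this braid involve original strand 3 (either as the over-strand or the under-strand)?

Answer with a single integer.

Answer: 4

Derivation:
Gen 1: crossing 1x2. Involves strand 3? no. Count so far: 0
Gen 2: crossing 3x4. Involves strand 3? yes. Count so far: 1
Gen 3: crossing 2x1. Involves strand 3? no. Count so far: 1
Gen 4: crossing 2x4. Involves strand 3? no. Count so far: 1
Gen 5: crossing 2x3. Involves strand 3? yes. Count so far: 2
Gen 6: crossing 3x2. Involves strand 3? yes. Count so far: 3
Gen 7: crossing 3x5. Involves strand 3? yes. Count so far: 4
Gen 8: crossing 4x2. Involves strand 3? no. Count so far: 4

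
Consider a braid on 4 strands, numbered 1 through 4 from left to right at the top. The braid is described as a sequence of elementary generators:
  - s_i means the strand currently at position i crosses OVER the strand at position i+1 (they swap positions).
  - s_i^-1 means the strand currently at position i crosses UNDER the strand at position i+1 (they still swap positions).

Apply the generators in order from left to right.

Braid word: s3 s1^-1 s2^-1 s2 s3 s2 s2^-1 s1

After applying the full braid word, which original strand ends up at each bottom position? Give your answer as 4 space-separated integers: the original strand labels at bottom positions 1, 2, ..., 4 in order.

Gen 1 (s3): strand 3 crosses over strand 4. Perm now: [1 2 4 3]
Gen 2 (s1^-1): strand 1 crosses under strand 2. Perm now: [2 1 4 3]
Gen 3 (s2^-1): strand 1 crosses under strand 4. Perm now: [2 4 1 3]
Gen 4 (s2): strand 4 crosses over strand 1. Perm now: [2 1 4 3]
Gen 5 (s3): strand 4 crosses over strand 3. Perm now: [2 1 3 4]
Gen 6 (s2): strand 1 crosses over strand 3. Perm now: [2 3 1 4]
Gen 7 (s2^-1): strand 3 crosses under strand 1. Perm now: [2 1 3 4]
Gen 8 (s1): strand 2 crosses over strand 1. Perm now: [1 2 3 4]

Answer: 1 2 3 4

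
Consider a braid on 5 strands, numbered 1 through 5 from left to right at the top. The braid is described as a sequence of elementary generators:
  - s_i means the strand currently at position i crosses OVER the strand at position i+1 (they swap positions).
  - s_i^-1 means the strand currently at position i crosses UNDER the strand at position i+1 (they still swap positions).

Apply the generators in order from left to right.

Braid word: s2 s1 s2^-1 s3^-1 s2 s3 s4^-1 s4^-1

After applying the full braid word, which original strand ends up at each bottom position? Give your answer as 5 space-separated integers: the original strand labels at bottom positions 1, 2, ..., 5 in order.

Gen 1 (s2): strand 2 crosses over strand 3. Perm now: [1 3 2 4 5]
Gen 2 (s1): strand 1 crosses over strand 3. Perm now: [3 1 2 4 5]
Gen 3 (s2^-1): strand 1 crosses under strand 2. Perm now: [3 2 1 4 5]
Gen 4 (s3^-1): strand 1 crosses under strand 4. Perm now: [3 2 4 1 5]
Gen 5 (s2): strand 2 crosses over strand 4. Perm now: [3 4 2 1 5]
Gen 6 (s3): strand 2 crosses over strand 1. Perm now: [3 4 1 2 5]
Gen 7 (s4^-1): strand 2 crosses under strand 5. Perm now: [3 4 1 5 2]
Gen 8 (s4^-1): strand 5 crosses under strand 2. Perm now: [3 4 1 2 5]

Answer: 3 4 1 2 5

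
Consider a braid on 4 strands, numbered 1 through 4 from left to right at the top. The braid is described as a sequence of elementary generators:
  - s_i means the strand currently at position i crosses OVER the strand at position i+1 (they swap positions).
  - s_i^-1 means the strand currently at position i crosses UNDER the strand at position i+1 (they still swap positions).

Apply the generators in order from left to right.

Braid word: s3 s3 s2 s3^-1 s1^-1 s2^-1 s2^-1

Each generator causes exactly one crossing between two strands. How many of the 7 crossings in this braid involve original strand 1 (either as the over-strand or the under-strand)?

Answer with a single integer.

Answer: 3

Derivation:
Gen 1: crossing 3x4. Involves strand 1? no. Count so far: 0
Gen 2: crossing 4x3. Involves strand 1? no. Count so far: 0
Gen 3: crossing 2x3. Involves strand 1? no. Count so far: 0
Gen 4: crossing 2x4. Involves strand 1? no. Count so far: 0
Gen 5: crossing 1x3. Involves strand 1? yes. Count so far: 1
Gen 6: crossing 1x4. Involves strand 1? yes. Count so far: 2
Gen 7: crossing 4x1. Involves strand 1? yes. Count so far: 3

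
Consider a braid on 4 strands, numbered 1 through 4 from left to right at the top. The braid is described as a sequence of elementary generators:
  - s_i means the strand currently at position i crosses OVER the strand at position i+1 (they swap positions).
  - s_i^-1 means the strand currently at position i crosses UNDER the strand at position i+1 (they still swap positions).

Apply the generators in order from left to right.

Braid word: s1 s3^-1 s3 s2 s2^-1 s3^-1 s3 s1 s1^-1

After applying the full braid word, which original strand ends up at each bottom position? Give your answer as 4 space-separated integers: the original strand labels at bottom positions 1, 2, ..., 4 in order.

Gen 1 (s1): strand 1 crosses over strand 2. Perm now: [2 1 3 4]
Gen 2 (s3^-1): strand 3 crosses under strand 4. Perm now: [2 1 4 3]
Gen 3 (s3): strand 4 crosses over strand 3. Perm now: [2 1 3 4]
Gen 4 (s2): strand 1 crosses over strand 3. Perm now: [2 3 1 4]
Gen 5 (s2^-1): strand 3 crosses under strand 1. Perm now: [2 1 3 4]
Gen 6 (s3^-1): strand 3 crosses under strand 4. Perm now: [2 1 4 3]
Gen 7 (s3): strand 4 crosses over strand 3. Perm now: [2 1 3 4]
Gen 8 (s1): strand 2 crosses over strand 1. Perm now: [1 2 3 4]
Gen 9 (s1^-1): strand 1 crosses under strand 2. Perm now: [2 1 3 4]

Answer: 2 1 3 4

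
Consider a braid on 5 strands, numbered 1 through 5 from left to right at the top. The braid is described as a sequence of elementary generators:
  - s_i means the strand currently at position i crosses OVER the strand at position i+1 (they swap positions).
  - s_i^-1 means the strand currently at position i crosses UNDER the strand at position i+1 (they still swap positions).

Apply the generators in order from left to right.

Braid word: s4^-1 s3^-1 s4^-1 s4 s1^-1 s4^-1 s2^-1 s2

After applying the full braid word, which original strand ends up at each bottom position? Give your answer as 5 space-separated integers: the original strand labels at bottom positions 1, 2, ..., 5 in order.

Answer: 2 1 5 4 3

Derivation:
Gen 1 (s4^-1): strand 4 crosses under strand 5. Perm now: [1 2 3 5 4]
Gen 2 (s3^-1): strand 3 crosses under strand 5. Perm now: [1 2 5 3 4]
Gen 3 (s4^-1): strand 3 crosses under strand 4. Perm now: [1 2 5 4 3]
Gen 4 (s4): strand 4 crosses over strand 3. Perm now: [1 2 5 3 4]
Gen 5 (s1^-1): strand 1 crosses under strand 2. Perm now: [2 1 5 3 4]
Gen 6 (s4^-1): strand 3 crosses under strand 4. Perm now: [2 1 5 4 3]
Gen 7 (s2^-1): strand 1 crosses under strand 5. Perm now: [2 5 1 4 3]
Gen 8 (s2): strand 5 crosses over strand 1. Perm now: [2 1 5 4 3]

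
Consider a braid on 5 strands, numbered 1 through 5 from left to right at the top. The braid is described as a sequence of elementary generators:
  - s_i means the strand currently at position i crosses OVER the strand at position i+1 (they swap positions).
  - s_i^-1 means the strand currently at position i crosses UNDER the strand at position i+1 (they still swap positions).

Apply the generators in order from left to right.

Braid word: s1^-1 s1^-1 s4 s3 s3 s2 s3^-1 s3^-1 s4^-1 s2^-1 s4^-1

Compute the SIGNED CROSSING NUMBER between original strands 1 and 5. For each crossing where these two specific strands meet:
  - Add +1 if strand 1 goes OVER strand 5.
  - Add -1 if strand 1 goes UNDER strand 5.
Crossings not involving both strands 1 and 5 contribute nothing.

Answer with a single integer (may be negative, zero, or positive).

Answer: 0

Derivation:
Gen 1: crossing 1x2. Both 1&5? no. Sum: 0
Gen 2: crossing 2x1. Both 1&5? no. Sum: 0
Gen 3: crossing 4x5. Both 1&5? no. Sum: 0
Gen 4: crossing 3x5. Both 1&5? no. Sum: 0
Gen 5: crossing 5x3. Both 1&5? no. Sum: 0
Gen 6: crossing 2x3. Both 1&5? no. Sum: 0
Gen 7: crossing 2x5. Both 1&5? no. Sum: 0
Gen 8: crossing 5x2. Both 1&5? no. Sum: 0
Gen 9: crossing 5x4. Both 1&5? no. Sum: 0
Gen 10: crossing 3x2. Both 1&5? no. Sum: 0
Gen 11: crossing 4x5. Both 1&5? no. Sum: 0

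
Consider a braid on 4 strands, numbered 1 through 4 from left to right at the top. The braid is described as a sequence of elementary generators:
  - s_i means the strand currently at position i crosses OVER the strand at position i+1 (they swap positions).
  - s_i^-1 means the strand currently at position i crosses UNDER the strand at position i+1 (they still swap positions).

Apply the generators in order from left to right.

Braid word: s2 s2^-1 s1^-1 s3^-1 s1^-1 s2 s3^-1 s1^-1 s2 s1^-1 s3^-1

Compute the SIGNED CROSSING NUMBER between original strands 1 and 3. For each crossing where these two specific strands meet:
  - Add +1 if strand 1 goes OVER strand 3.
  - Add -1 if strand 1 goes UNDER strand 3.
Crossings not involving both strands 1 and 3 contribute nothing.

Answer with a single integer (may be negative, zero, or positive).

Answer: 1

Derivation:
Gen 1: crossing 2x3. Both 1&3? no. Sum: 0
Gen 2: crossing 3x2. Both 1&3? no. Sum: 0
Gen 3: crossing 1x2. Both 1&3? no. Sum: 0
Gen 4: crossing 3x4. Both 1&3? no. Sum: 0
Gen 5: crossing 2x1. Both 1&3? no. Sum: 0
Gen 6: crossing 2x4. Both 1&3? no. Sum: 0
Gen 7: crossing 2x3. Both 1&3? no. Sum: 0
Gen 8: crossing 1x4. Both 1&3? no. Sum: 0
Gen 9: 1 over 3. Both 1&3? yes. Contrib: +1. Sum: 1
Gen 10: crossing 4x3. Both 1&3? no. Sum: 1
Gen 11: crossing 1x2. Both 1&3? no. Sum: 1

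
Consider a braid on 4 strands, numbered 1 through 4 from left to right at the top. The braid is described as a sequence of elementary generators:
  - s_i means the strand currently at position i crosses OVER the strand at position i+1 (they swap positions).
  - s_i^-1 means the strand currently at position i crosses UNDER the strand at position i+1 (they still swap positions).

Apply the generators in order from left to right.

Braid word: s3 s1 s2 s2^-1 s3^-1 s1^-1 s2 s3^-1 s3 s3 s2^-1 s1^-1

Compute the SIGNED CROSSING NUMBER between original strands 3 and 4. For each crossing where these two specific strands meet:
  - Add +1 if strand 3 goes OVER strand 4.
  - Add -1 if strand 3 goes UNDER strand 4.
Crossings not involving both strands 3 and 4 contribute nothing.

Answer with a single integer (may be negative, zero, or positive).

Answer: 1

Derivation:
Gen 1: 3 over 4. Both 3&4? yes. Contrib: +1. Sum: 1
Gen 2: crossing 1x2. Both 3&4? no. Sum: 1
Gen 3: crossing 1x4. Both 3&4? no. Sum: 1
Gen 4: crossing 4x1. Both 3&4? no. Sum: 1
Gen 5: 4 under 3. Both 3&4? yes. Contrib: +1. Sum: 2
Gen 6: crossing 2x1. Both 3&4? no. Sum: 2
Gen 7: crossing 2x3. Both 3&4? no. Sum: 2
Gen 8: crossing 2x4. Both 3&4? no. Sum: 2
Gen 9: crossing 4x2. Both 3&4? no. Sum: 2
Gen 10: crossing 2x4. Both 3&4? no. Sum: 2
Gen 11: 3 under 4. Both 3&4? yes. Contrib: -1. Sum: 1
Gen 12: crossing 1x4. Both 3&4? no. Sum: 1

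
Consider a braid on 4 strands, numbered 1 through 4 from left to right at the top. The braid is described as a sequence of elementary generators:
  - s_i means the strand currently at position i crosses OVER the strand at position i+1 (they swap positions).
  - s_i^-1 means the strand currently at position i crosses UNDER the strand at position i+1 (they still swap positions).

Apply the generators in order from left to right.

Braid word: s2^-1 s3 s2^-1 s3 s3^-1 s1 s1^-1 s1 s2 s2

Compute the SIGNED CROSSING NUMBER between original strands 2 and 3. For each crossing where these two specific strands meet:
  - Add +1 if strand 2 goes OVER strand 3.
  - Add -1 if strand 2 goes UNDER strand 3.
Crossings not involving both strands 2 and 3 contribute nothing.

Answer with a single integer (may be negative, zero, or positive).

Gen 1: 2 under 3. Both 2&3? yes. Contrib: -1. Sum: -1
Gen 2: crossing 2x4. Both 2&3? no. Sum: -1
Gen 3: crossing 3x4. Both 2&3? no. Sum: -1
Gen 4: 3 over 2. Both 2&3? yes. Contrib: -1. Sum: -2
Gen 5: 2 under 3. Both 2&3? yes. Contrib: -1. Sum: -3
Gen 6: crossing 1x4. Both 2&3? no. Sum: -3
Gen 7: crossing 4x1. Both 2&3? no. Sum: -3
Gen 8: crossing 1x4. Both 2&3? no. Sum: -3
Gen 9: crossing 1x3. Both 2&3? no. Sum: -3
Gen 10: crossing 3x1. Both 2&3? no. Sum: -3

Answer: -3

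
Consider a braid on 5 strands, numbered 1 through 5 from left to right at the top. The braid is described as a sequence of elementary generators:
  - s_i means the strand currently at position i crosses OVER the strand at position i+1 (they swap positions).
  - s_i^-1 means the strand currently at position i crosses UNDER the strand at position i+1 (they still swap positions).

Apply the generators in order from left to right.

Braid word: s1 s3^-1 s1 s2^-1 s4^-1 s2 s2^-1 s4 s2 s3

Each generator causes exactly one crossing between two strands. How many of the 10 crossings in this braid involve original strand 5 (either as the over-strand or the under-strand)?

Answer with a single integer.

Gen 1: crossing 1x2. Involves strand 5? no. Count so far: 0
Gen 2: crossing 3x4. Involves strand 5? no. Count so far: 0
Gen 3: crossing 2x1. Involves strand 5? no. Count so far: 0
Gen 4: crossing 2x4. Involves strand 5? no. Count so far: 0
Gen 5: crossing 3x5. Involves strand 5? yes. Count so far: 1
Gen 6: crossing 4x2. Involves strand 5? no. Count so far: 1
Gen 7: crossing 2x4. Involves strand 5? no. Count so far: 1
Gen 8: crossing 5x3. Involves strand 5? yes. Count so far: 2
Gen 9: crossing 4x2. Involves strand 5? no. Count so far: 2
Gen 10: crossing 4x3. Involves strand 5? no. Count so far: 2

Answer: 2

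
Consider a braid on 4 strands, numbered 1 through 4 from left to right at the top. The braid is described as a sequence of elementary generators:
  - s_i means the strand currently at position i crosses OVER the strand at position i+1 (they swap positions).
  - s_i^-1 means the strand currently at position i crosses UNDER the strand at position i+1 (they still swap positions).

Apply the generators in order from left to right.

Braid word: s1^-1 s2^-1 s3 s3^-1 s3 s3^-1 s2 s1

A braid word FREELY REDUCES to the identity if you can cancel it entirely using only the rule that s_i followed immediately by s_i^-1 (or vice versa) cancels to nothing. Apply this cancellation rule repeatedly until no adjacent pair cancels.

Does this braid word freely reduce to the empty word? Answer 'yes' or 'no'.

Gen 1 (s1^-1): push. Stack: [s1^-1]
Gen 2 (s2^-1): push. Stack: [s1^-1 s2^-1]
Gen 3 (s3): push. Stack: [s1^-1 s2^-1 s3]
Gen 4 (s3^-1): cancels prior s3. Stack: [s1^-1 s2^-1]
Gen 5 (s3): push. Stack: [s1^-1 s2^-1 s3]
Gen 6 (s3^-1): cancels prior s3. Stack: [s1^-1 s2^-1]
Gen 7 (s2): cancels prior s2^-1. Stack: [s1^-1]
Gen 8 (s1): cancels prior s1^-1. Stack: []
Reduced word: (empty)

Answer: yes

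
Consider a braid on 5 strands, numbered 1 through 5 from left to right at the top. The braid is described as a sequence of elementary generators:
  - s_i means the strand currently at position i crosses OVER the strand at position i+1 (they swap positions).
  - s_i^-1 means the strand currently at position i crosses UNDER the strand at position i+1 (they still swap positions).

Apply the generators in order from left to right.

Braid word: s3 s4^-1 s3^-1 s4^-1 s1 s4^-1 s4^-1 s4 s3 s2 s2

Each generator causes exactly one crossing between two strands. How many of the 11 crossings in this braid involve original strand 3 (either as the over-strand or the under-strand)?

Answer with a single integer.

Answer: 6

Derivation:
Gen 1: crossing 3x4. Involves strand 3? yes. Count so far: 1
Gen 2: crossing 3x5. Involves strand 3? yes. Count so far: 2
Gen 3: crossing 4x5. Involves strand 3? no. Count so far: 2
Gen 4: crossing 4x3. Involves strand 3? yes. Count so far: 3
Gen 5: crossing 1x2. Involves strand 3? no. Count so far: 3
Gen 6: crossing 3x4. Involves strand 3? yes. Count so far: 4
Gen 7: crossing 4x3. Involves strand 3? yes. Count so far: 5
Gen 8: crossing 3x4. Involves strand 3? yes. Count so far: 6
Gen 9: crossing 5x4. Involves strand 3? no. Count so far: 6
Gen 10: crossing 1x4. Involves strand 3? no. Count so far: 6
Gen 11: crossing 4x1. Involves strand 3? no. Count so far: 6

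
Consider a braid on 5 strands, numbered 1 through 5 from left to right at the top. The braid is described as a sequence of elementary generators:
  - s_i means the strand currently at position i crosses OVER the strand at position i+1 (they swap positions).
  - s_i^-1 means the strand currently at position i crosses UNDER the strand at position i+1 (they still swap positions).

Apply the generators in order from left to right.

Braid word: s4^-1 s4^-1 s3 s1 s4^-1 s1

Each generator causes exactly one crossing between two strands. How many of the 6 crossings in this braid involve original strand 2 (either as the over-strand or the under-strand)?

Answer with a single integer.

Gen 1: crossing 4x5. Involves strand 2? no. Count so far: 0
Gen 2: crossing 5x4. Involves strand 2? no. Count so far: 0
Gen 3: crossing 3x4. Involves strand 2? no. Count so far: 0
Gen 4: crossing 1x2. Involves strand 2? yes. Count so far: 1
Gen 5: crossing 3x5. Involves strand 2? no. Count so far: 1
Gen 6: crossing 2x1. Involves strand 2? yes. Count so far: 2

Answer: 2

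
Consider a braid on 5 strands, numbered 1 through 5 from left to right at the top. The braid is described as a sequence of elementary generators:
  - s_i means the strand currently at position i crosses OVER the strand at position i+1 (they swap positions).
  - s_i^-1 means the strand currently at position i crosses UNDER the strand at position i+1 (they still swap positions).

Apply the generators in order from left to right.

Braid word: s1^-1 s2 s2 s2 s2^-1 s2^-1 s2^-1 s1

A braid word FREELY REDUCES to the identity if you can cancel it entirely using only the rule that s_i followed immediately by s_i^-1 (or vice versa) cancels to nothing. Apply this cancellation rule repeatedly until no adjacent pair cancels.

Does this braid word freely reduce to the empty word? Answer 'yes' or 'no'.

Answer: yes

Derivation:
Gen 1 (s1^-1): push. Stack: [s1^-1]
Gen 2 (s2): push. Stack: [s1^-1 s2]
Gen 3 (s2): push. Stack: [s1^-1 s2 s2]
Gen 4 (s2): push. Stack: [s1^-1 s2 s2 s2]
Gen 5 (s2^-1): cancels prior s2. Stack: [s1^-1 s2 s2]
Gen 6 (s2^-1): cancels prior s2. Stack: [s1^-1 s2]
Gen 7 (s2^-1): cancels prior s2. Stack: [s1^-1]
Gen 8 (s1): cancels prior s1^-1. Stack: []
Reduced word: (empty)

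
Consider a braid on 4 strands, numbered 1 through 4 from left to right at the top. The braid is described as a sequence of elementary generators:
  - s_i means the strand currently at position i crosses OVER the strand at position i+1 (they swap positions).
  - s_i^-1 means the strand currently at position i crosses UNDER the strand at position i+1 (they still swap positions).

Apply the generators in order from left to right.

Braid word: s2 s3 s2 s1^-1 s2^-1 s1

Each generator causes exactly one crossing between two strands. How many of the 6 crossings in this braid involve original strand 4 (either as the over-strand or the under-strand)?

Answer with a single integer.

Answer: 4

Derivation:
Gen 1: crossing 2x3. Involves strand 4? no. Count so far: 0
Gen 2: crossing 2x4. Involves strand 4? yes. Count so far: 1
Gen 3: crossing 3x4. Involves strand 4? yes. Count so far: 2
Gen 4: crossing 1x4. Involves strand 4? yes. Count so far: 3
Gen 5: crossing 1x3. Involves strand 4? no. Count so far: 3
Gen 6: crossing 4x3. Involves strand 4? yes. Count so far: 4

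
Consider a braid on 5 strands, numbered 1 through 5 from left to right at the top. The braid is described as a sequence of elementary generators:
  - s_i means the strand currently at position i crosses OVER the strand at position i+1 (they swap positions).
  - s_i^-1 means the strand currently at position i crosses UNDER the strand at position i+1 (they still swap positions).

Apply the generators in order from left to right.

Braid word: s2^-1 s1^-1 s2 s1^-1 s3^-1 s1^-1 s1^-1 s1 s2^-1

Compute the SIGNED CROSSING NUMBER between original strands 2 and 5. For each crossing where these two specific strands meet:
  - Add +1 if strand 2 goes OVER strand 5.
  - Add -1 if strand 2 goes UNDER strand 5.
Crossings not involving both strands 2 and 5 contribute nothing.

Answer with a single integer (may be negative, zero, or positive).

Answer: 0

Derivation:
Gen 1: crossing 2x3. Both 2&5? no. Sum: 0
Gen 2: crossing 1x3. Both 2&5? no. Sum: 0
Gen 3: crossing 1x2. Both 2&5? no. Sum: 0
Gen 4: crossing 3x2. Both 2&5? no. Sum: 0
Gen 5: crossing 1x4. Both 2&5? no. Sum: 0
Gen 6: crossing 2x3. Both 2&5? no. Sum: 0
Gen 7: crossing 3x2. Both 2&5? no. Sum: 0
Gen 8: crossing 2x3. Both 2&5? no. Sum: 0
Gen 9: crossing 2x4. Both 2&5? no. Sum: 0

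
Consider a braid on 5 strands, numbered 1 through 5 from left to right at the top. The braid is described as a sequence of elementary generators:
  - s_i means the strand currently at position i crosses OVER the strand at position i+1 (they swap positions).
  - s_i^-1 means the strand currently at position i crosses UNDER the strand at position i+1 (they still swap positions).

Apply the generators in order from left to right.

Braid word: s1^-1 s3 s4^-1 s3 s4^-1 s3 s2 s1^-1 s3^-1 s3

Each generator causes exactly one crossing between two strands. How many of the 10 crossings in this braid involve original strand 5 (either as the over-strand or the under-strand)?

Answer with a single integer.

Gen 1: crossing 1x2. Involves strand 5? no. Count so far: 0
Gen 2: crossing 3x4. Involves strand 5? no. Count so far: 0
Gen 3: crossing 3x5. Involves strand 5? yes. Count so far: 1
Gen 4: crossing 4x5. Involves strand 5? yes. Count so far: 2
Gen 5: crossing 4x3. Involves strand 5? no. Count so far: 2
Gen 6: crossing 5x3. Involves strand 5? yes. Count so far: 3
Gen 7: crossing 1x3. Involves strand 5? no. Count so far: 3
Gen 8: crossing 2x3. Involves strand 5? no. Count so far: 3
Gen 9: crossing 1x5. Involves strand 5? yes. Count so far: 4
Gen 10: crossing 5x1. Involves strand 5? yes. Count so far: 5

Answer: 5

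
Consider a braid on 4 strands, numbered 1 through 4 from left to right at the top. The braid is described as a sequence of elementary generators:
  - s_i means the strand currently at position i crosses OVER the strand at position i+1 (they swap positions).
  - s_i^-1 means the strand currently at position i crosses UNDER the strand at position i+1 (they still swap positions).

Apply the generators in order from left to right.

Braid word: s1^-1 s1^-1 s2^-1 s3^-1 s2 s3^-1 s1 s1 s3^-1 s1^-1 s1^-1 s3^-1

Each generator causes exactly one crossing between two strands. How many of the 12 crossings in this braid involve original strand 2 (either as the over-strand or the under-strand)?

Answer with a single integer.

Answer: 7

Derivation:
Gen 1: crossing 1x2. Involves strand 2? yes. Count so far: 1
Gen 2: crossing 2x1. Involves strand 2? yes. Count so far: 2
Gen 3: crossing 2x3. Involves strand 2? yes. Count so far: 3
Gen 4: crossing 2x4. Involves strand 2? yes. Count so far: 4
Gen 5: crossing 3x4. Involves strand 2? no. Count so far: 4
Gen 6: crossing 3x2. Involves strand 2? yes. Count so far: 5
Gen 7: crossing 1x4. Involves strand 2? no. Count so far: 5
Gen 8: crossing 4x1. Involves strand 2? no. Count so far: 5
Gen 9: crossing 2x3. Involves strand 2? yes. Count so far: 6
Gen 10: crossing 1x4. Involves strand 2? no. Count so far: 6
Gen 11: crossing 4x1. Involves strand 2? no. Count so far: 6
Gen 12: crossing 3x2. Involves strand 2? yes. Count so far: 7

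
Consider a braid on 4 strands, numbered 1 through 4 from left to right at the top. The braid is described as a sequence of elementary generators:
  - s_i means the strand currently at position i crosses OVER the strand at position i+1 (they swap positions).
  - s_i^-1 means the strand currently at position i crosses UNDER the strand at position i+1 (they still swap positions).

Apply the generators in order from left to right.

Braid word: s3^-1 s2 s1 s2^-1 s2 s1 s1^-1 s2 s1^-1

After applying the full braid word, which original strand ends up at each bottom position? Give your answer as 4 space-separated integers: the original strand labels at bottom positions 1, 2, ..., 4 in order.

Answer: 2 4 1 3

Derivation:
Gen 1 (s3^-1): strand 3 crosses under strand 4. Perm now: [1 2 4 3]
Gen 2 (s2): strand 2 crosses over strand 4. Perm now: [1 4 2 3]
Gen 3 (s1): strand 1 crosses over strand 4. Perm now: [4 1 2 3]
Gen 4 (s2^-1): strand 1 crosses under strand 2. Perm now: [4 2 1 3]
Gen 5 (s2): strand 2 crosses over strand 1. Perm now: [4 1 2 3]
Gen 6 (s1): strand 4 crosses over strand 1. Perm now: [1 4 2 3]
Gen 7 (s1^-1): strand 1 crosses under strand 4. Perm now: [4 1 2 3]
Gen 8 (s2): strand 1 crosses over strand 2. Perm now: [4 2 1 3]
Gen 9 (s1^-1): strand 4 crosses under strand 2. Perm now: [2 4 1 3]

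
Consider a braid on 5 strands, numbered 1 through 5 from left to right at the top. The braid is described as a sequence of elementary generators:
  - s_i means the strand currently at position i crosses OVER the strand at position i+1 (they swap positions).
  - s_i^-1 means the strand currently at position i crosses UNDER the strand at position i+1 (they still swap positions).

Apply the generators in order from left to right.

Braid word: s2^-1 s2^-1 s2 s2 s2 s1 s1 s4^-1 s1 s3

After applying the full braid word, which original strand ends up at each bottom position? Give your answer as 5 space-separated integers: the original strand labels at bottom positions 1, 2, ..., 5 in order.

Gen 1 (s2^-1): strand 2 crosses under strand 3. Perm now: [1 3 2 4 5]
Gen 2 (s2^-1): strand 3 crosses under strand 2. Perm now: [1 2 3 4 5]
Gen 3 (s2): strand 2 crosses over strand 3. Perm now: [1 3 2 4 5]
Gen 4 (s2): strand 3 crosses over strand 2. Perm now: [1 2 3 4 5]
Gen 5 (s2): strand 2 crosses over strand 3. Perm now: [1 3 2 4 5]
Gen 6 (s1): strand 1 crosses over strand 3. Perm now: [3 1 2 4 5]
Gen 7 (s1): strand 3 crosses over strand 1. Perm now: [1 3 2 4 5]
Gen 8 (s4^-1): strand 4 crosses under strand 5. Perm now: [1 3 2 5 4]
Gen 9 (s1): strand 1 crosses over strand 3. Perm now: [3 1 2 5 4]
Gen 10 (s3): strand 2 crosses over strand 5. Perm now: [3 1 5 2 4]

Answer: 3 1 5 2 4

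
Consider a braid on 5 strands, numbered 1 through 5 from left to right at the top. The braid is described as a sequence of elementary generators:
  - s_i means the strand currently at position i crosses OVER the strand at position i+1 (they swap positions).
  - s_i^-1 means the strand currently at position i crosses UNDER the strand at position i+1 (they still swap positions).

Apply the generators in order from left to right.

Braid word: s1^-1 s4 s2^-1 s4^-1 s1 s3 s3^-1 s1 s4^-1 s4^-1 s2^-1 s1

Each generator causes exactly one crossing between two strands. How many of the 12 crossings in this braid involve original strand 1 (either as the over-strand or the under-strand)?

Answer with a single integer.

Answer: 6

Derivation:
Gen 1: crossing 1x2. Involves strand 1? yes. Count so far: 1
Gen 2: crossing 4x5. Involves strand 1? no. Count so far: 1
Gen 3: crossing 1x3. Involves strand 1? yes. Count so far: 2
Gen 4: crossing 5x4. Involves strand 1? no. Count so far: 2
Gen 5: crossing 2x3. Involves strand 1? no. Count so far: 2
Gen 6: crossing 1x4. Involves strand 1? yes. Count so far: 3
Gen 7: crossing 4x1. Involves strand 1? yes. Count so far: 4
Gen 8: crossing 3x2. Involves strand 1? no. Count so far: 4
Gen 9: crossing 4x5. Involves strand 1? no. Count so far: 4
Gen 10: crossing 5x4. Involves strand 1? no. Count so far: 4
Gen 11: crossing 3x1. Involves strand 1? yes. Count so far: 5
Gen 12: crossing 2x1. Involves strand 1? yes. Count so far: 6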